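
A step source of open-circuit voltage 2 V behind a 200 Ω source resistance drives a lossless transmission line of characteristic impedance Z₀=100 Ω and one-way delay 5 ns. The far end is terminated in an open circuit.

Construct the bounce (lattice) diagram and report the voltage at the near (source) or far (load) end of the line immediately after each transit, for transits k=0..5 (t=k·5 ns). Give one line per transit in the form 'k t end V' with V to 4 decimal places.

Γ_L=1.000000, Γ_S=0.333333; launch V₁=2·100/300=0.666667
k=0 src: V=0.6667
k=1 load: inc=0.666667, refl=0.666667·1.000000=0.6667; V=0.000000+0.666667+0.666667=1.3333
k=2 src: inc=0.666667, refl=0.666667·0.333333=0.2222; V=0.666667+0.666667+0.222222=1.5556
k=3 load: inc=0.222222, refl=0.222222·1.000000=0.2222; V=1.333333+0.222222+0.222222=1.7778
k=4 src: inc=0.222222, refl=0.222222·0.333333=0.0741; V=1.555556+0.222222+0.074074=1.8519
k=5 load: inc=0.074074, refl=0.074074·1.000000=0.0741; V=1.777778+0.074074+0.074074=1.9259

0 0 source 0.6667
1 5 load 1.3333
2 10 source 1.5556
3 15 load 1.7778
4 20 source 1.8519
5 25 load 1.9259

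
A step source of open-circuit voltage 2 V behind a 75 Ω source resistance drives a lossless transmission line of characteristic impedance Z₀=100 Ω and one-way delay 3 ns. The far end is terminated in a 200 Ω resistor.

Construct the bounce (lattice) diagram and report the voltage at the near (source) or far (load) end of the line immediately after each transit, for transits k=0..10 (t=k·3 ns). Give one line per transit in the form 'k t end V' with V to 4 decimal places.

0 0 source 1.1429
1 3 load 1.5238
2 6 source 1.4694
3 9 load 1.4512
4 12 source 1.4538
5 15 load 1.4547
6 18 source 1.4546
7 21 load 1.4545
8 24 source 1.4545
9 27 load 1.4545
10 30 source 1.4545

Γ_L=0.333333, Γ_S=-0.142857; launch V₁=2·100/175=1.142857
k=0 src: V=1.1429
k=1 load: inc=1.142857, refl=1.142857·0.333333=0.3810; V=0.000000+1.142857+0.380952=1.5238
k=2 src: inc=0.380952, refl=0.380952·-0.142857=-0.0544; V=1.142857+0.380952+-0.054422=1.4694
k=3 load: inc=-0.054422, refl=-0.054422·0.333333=-0.0181; V=1.523810+-0.054422+-0.018141=1.4512
k=4 src: inc=-0.018141, refl=-0.018141·-0.142857=0.0026; V=1.469388+-0.018141+0.002592=1.4538
k=5 load: inc=0.002592, refl=0.002592·0.333333=0.0009; V=1.451247+0.002592+0.000864=1.4547
k=6 src: inc=0.000864, refl=0.000864·-0.142857=-0.0001; V=1.453839+0.000864+-0.000123=1.4546
k=7 load: inc=-0.000123, refl=-0.000123·0.333333=-0.0000; V=1.454703+-0.000123+-0.000041=1.4545
k=8 src: inc=-0.000041, refl=-0.000041·-0.142857=0.0000; V=1.454579+-0.000041+0.000006=1.4545
k=9 load: inc=0.000006, refl=0.000006·0.333333=0.0000; V=1.454538+0.000006+0.000002=1.4545
k=10 src: inc=0.000002, refl=0.000002·-0.142857=-0.0000; V=1.454544+0.000002+-0.000000=1.4545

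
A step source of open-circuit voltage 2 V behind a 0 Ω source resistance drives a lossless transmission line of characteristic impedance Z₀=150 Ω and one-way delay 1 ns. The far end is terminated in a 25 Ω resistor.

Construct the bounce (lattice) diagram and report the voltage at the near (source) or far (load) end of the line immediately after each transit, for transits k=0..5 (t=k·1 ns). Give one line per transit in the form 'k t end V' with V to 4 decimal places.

Γ_L=-0.714286, Γ_S=-1.000000; launch V₁=2·150/150=2.000000
k=0 src: V=2.0000
k=1 load: inc=2.000000, refl=2.000000·-0.714286=-1.4286; V=0.000000+2.000000+-1.428571=0.5714
k=2 src: inc=-1.428571, refl=-1.428571·-1.000000=1.4286; V=2.000000+-1.428571+1.428571=2.0000
k=3 load: inc=1.428571, refl=1.428571·-0.714286=-1.0204; V=0.571429+1.428571+-1.020408=0.9796
k=4 src: inc=-1.020408, refl=-1.020408·-1.000000=1.0204; V=2.000000+-1.020408+1.020408=2.0000
k=5 load: inc=1.020408, refl=1.020408·-0.714286=-0.7289; V=0.979592+1.020408+-0.728863=1.2711

0 0 source 2.0000
1 1 load 0.5714
2 2 source 2.0000
3 3 load 0.9796
4 4 source 2.0000
5 5 load 1.2711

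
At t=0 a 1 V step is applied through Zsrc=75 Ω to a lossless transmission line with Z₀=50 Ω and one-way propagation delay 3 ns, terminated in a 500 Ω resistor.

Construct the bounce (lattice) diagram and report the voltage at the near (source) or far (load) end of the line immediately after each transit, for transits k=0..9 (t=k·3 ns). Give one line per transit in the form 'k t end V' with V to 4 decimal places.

0 0 source 0.4000
1 3 load 0.7273
2 6 source 0.7927
3 9 load 0.8463
4 12 source 0.8570
5 15 load 0.8658
6 18 source 0.8675
7 21 load 0.8689
8 24 source 0.8692
9 27 load 0.8695

Γ_L=0.818182, Γ_S=0.200000; launch V₁=1·50/125=0.400000
k=0 src: V=0.4000
k=1 load: inc=0.400000, refl=0.400000·0.818182=0.3273; V=0.000000+0.400000+0.327273=0.7273
k=2 src: inc=0.327273, refl=0.327273·0.200000=0.0655; V=0.400000+0.327273+0.065455=0.7927
k=3 load: inc=0.065455, refl=0.065455·0.818182=0.0536; V=0.727273+0.065455+0.053554=0.8463
k=4 src: inc=0.053554, refl=0.053554·0.200000=0.0107; V=0.792727+0.053554+0.010711=0.8570
k=5 load: inc=0.010711, refl=0.010711·0.818182=0.0088; V=0.846281+0.010711+0.008763=0.8658
k=6 src: inc=0.008763, refl=0.008763·0.200000=0.0018; V=0.856992+0.008763+0.001753=0.8675
k=7 load: inc=0.001753, refl=0.001753·0.818182=0.0014; V=0.865755+0.001753+0.001434=0.8689
k=8 src: inc=0.001434, refl=0.001434·0.200000=0.0003; V=0.867508+0.001434+0.000287=0.8692
k=9 load: inc=0.000287, refl=0.000287·0.818182=0.0002; V=0.868942+0.000287+0.000235=0.8695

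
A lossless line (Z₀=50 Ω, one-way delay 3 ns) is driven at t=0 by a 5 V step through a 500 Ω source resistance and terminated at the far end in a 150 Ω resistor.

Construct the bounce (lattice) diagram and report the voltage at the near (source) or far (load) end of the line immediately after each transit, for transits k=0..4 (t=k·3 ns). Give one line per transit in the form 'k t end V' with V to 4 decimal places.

Γ_L=0.500000, Γ_S=0.818182; launch V₁=5·50/550=0.454545
k=0 src: V=0.4545
k=1 load: inc=0.454545, refl=0.454545·0.500000=0.2273; V=0.000000+0.454545+0.227273=0.6818
k=2 src: inc=0.227273, refl=0.227273·0.818182=0.1860; V=0.454545+0.227273+0.185950=0.8678
k=3 load: inc=0.185950, refl=0.185950·0.500000=0.0930; V=0.681818+0.185950+0.092975=0.9607
k=4 src: inc=0.092975, refl=0.092975·0.818182=0.0761; V=0.867769+0.092975+0.076071=1.0368

0 0 source 0.4545
1 3 load 0.6818
2 6 source 0.8678
3 9 load 0.9607
4 12 source 1.0368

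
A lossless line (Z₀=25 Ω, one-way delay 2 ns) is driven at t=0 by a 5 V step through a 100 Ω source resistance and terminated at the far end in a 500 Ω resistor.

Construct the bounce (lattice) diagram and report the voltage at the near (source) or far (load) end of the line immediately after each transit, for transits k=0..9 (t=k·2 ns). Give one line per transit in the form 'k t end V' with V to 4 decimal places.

0 0 source 1.0000
1 2 load 1.9048
2 4 source 2.4476
3 6 load 2.9388
4 8 source 3.2335
5 10 load 3.5001
6 12 source 3.6601
7 14 load 3.8048
8 16 source 3.8917
9 18 load 3.9702

Γ_L=0.904762, Γ_S=0.600000; launch V₁=5·25/125=1.000000
k=0 src: V=1.0000
k=1 load: inc=1.000000, refl=1.000000·0.904762=0.9048; V=0.000000+1.000000+0.904762=1.9048
k=2 src: inc=0.904762, refl=0.904762·0.600000=0.5429; V=1.000000+0.904762+0.542857=2.4476
k=3 load: inc=0.542857, refl=0.542857·0.904762=0.4912; V=1.904762+0.542857+0.491156=2.9388
k=4 src: inc=0.491156, refl=0.491156·0.600000=0.2947; V=2.447619+0.491156+0.294694=3.2335
k=5 load: inc=0.294694, refl=0.294694·0.904762=0.2666; V=2.938776+0.294694+0.266628=3.5001
k=6 src: inc=0.266628, refl=0.266628·0.600000=0.1600; V=3.233469+0.266628+0.159977=3.6601
k=7 load: inc=0.159977, refl=0.159977·0.904762=0.1447; V=3.500097+0.159977+0.144741=3.8048
k=8 src: inc=0.144741, refl=0.144741·0.600000=0.0868; V=3.660074+0.144741+0.086844=3.8917
k=9 load: inc=0.086844, refl=0.086844·0.904762=0.0786; V=3.804815+0.086844+0.078574=3.9702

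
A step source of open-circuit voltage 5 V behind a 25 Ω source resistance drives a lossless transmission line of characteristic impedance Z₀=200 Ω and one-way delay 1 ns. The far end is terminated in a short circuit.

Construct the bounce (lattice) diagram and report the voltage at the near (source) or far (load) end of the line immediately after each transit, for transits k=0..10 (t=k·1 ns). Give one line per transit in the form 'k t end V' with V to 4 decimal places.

0 0 source 4.4444
1 1 load 0.0000
2 2 source 3.4568
3 3 load 0.0000
4 4 source 2.6886
5 5 load 0.0000
6 6 source 2.0911
7 7 load 0.0000
8 8 source 1.6264
9 9 load 0.0000
10 10 source 1.2650

Γ_L=-1.000000, Γ_S=-0.777778; launch V₁=5·200/225=4.444444
k=0 src: V=4.4444
k=1 load: inc=4.444444, refl=4.444444·-1.000000=-4.4444; V=0.000000+4.444444+-4.444444=0.0000
k=2 src: inc=-4.444444, refl=-4.444444·-0.777778=3.4568; V=4.444444+-4.444444+3.456790=3.4568
k=3 load: inc=3.456790, refl=3.456790·-1.000000=-3.4568; V=0.000000+3.456790+-3.456790=0.0000
k=4 src: inc=-3.456790, refl=-3.456790·-0.777778=2.6886; V=3.456790+-3.456790+2.688615=2.6886
k=5 load: inc=2.688615, refl=2.688615·-1.000000=-2.6886; V=0.000000+2.688615+-2.688615=0.0000
k=6 src: inc=-2.688615, refl=-2.688615·-0.777778=2.0911; V=2.688615+-2.688615+2.091145=2.0911
k=7 load: inc=2.091145, refl=2.091145·-1.000000=-2.0911; V=0.000000+2.091145+-2.091145=0.0000
k=8 src: inc=-2.091145, refl=-2.091145·-0.777778=1.6264; V=2.091145+-2.091145+1.626446=1.6264
k=9 load: inc=1.626446, refl=1.626446·-1.000000=-1.6264; V=0.000000+1.626446+-1.626446=0.0000
k=10 src: inc=-1.626446, refl=-1.626446·-0.777778=1.2650; V=1.626446+-1.626446+1.265013=1.2650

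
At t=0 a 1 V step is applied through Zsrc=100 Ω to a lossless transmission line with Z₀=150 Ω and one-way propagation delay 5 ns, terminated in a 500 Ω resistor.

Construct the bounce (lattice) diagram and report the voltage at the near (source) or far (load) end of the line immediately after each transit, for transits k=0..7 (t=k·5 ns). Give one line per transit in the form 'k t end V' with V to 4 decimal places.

Γ_L=0.538462, Γ_S=-0.200000; launch V₁=1·150/250=0.600000
k=0 src: V=0.6000
k=1 load: inc=0.600000, refl=0.600000·0.538462=0.3231; V=0.000000+0.600000+0.323077=0.9231
k=2 src: inc=0.323077, refl=0.323077·-0.200000=-0.0646; V=0.600000+0.323077+-0.064615=0.8585
k=3 load: inc=-0.064615, refl=-0.064615·0.538462=-0.0348; V=0.923077+-0.064615+-0.034793=0.8237
k=4 src: inc=-0.034793, refl=-0.034793·-0.200000=0.0070; V=0.858462+-0.034793+0.006959=0.8306
k=5 load: inc=0.006959, refl=0.006959·0.538462=0.0037; V=0.823669+0.006959+0.003747=0.8344
k=6 src: inc=0.003747, refl=0.003747·-0.200000=-0.0007; V=0.830627+0.003747+-0.000749=0.8336
k=7 load: inc=-0.000749, refl=-0.000749·0.538462=-0.0004; V=0.834374+-0.000749+-0.000404=0.8332

0 0 source 0.6000
1 5 load 0.9231
2 10 source 0.8585
3 15 load 0.8237
4 20 source 0.8306
5 25 load 0.8344
6 30 source 0.8336
7 35 load 0.8332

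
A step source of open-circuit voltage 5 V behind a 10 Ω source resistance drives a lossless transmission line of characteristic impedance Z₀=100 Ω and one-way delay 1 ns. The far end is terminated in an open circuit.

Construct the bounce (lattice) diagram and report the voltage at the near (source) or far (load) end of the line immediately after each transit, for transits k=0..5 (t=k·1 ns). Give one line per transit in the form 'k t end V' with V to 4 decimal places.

0 0 source 4.5455
1 1 load 9.0909
2 2 source 5.3719
3 3 load 1.6529
4 4 source 4.6957
5 5 load 7.7385

Γ_L=1.000000, Γ_S=-0.818182; launch V₁=5·100/110=4.545455
k=0 src: V=4.5455
k=1 load: inc=4.545455, refl=4.545455·1.000000=4.5455; V=0.000000+4.545455+4.545455=9.0909
k=2 src: inc=4.545455, refl=4.545455·-0.818182=-3.7190; V=4.545455+4.545455+-3.719008=5.3719
k=3 load: inc=-3.719008, refl=-3.719008·1.000000=-3.7190; V=9.090909+-3.719008+-3.719008=1.6529
k=4 src: inc=-3.719008, refl=-3.719008·-0.818182=3.0428; V=5.371901+-3.719008+3.042825=4.6957
k=5 load: inc=3.042825, refl=3.042825·1.000000=3.0428; V=1.652893+3.042825+3.042825=7.7385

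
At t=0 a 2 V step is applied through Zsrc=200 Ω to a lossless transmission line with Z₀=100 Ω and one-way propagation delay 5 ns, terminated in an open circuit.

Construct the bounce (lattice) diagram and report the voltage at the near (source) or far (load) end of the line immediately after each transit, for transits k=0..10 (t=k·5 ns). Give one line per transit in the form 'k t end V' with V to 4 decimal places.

0 0 source 0.6667
1 5 load 1.3333
2 10 source 1.5556
3 15 load 1.7778
4 20 source 1.8519
5 25 load 1.9259
6 30 source 1.9506
7 35 load 1.9753
8 40 source 1.9835
9 45 load 1.9918
10 50 source 1.9945

Γ_L=1.000000, Γ_S=0.333333; launch V₁=2·100/300=0.666667
k=0 src: V=0.6667
k=1 load: inc=0.666667, refl=0.666667·1.000000=0.6667; V=0.000000+0.666667+0.666667=1.3333
k=2 src: inc=0.666667, refl=0.666667·0.333333=0.2222; V=0.666667+0.666667+0.222222=1.5556
k=3 load: inc=0.222222, refl=0.222222·1.000000=0.2222; V=1.333333+0.222222+0.222222=1.7778
k=4 src: inc=0.222222, refl=0.222222·0.333333=0.0741; V=1.555556+0.222222+0.074074=1.8519
k=5 load: inc=0.074074, refl=0.074074·1.000000=0.0741; V=1.777778+0.074074+0.074074=1.9259
k=6 src: inc=0.074074, refl=0.074074·0.333333=0.0247; V=1.851852+0.074074+0.024691=1.9506
k=7 load: inc=0.024691, refl=0.024691·1.000000=0.0247; V=1.925926+0.024691+0.024691=1.9753
k=8 src: inc=0.024691, refl=0.024691·0.333333=0.0082; V=1.950617+0.024691+0.008230=1.9835
k=9 load: inc=0.008230, refl=0.008230·1.000000=0.0082; V=1.975309+0.008230+0.008230=1.9918
k=10 src: inc=0.008230, refl=0.008230·0.333333=0.0027; V=1.983539+0.008230+0.002743=1.9945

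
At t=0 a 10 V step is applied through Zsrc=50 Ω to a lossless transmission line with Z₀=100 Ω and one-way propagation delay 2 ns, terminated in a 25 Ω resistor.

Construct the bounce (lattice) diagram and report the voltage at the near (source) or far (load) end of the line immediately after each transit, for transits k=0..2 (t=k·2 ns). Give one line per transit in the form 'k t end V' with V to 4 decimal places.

0 0 source 6.6667
1 2 load 2.6667
2 4 source 4.0000

Γ_L=-0.600000, Γ_S=-0.333333; launch V₁=10·100/150=6.666667
k=0 src: V=6.6667
k=1 load: inc=6.666667, refl=6.666667·-0.600000=-4.0000; V=0.000000+6.666667+-4.000000=2.6667
k=2 src: inc=-4.000000, refl=-4.000000·-0.333333=1.3333; V=6.666667+-4.000000+1.333333=4.0000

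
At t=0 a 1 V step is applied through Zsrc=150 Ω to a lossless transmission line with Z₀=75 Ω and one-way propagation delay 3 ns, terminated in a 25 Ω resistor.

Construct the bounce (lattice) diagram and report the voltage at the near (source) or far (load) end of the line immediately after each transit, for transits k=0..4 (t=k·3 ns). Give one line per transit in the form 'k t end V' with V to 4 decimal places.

Γ_L=-0.500000, Γ_S=0.333333; launch V₁=1·75/225=0.333333
k=0 src: V=0.3333
k=1 load: inc=0.333333, refl=0.333333·-0.500000=-0.1667; V=0.000000+0.333333+-0.166667=0.1667
k=2 src: inc=-0.166667, refl=-0.166667·0.333333=-0.0556; V=0.333333+-0.166667+-0.055556=0.1111
k=3 load: inc=-0.055556, refl=-0.055556·-0.500000=0.0278; V=0.166667+-0.055556+0.027778=0.1389
k=4 src: inc=0.027778, refl=0.027778·0.333333=0.0093; V=0.111111+0.027778+0.009259=0.1481

0 0 source 0.3333
1 3 load 0.1667
2 6 source 0.1111
3 9 load 0.1389
4 12 source 0.1481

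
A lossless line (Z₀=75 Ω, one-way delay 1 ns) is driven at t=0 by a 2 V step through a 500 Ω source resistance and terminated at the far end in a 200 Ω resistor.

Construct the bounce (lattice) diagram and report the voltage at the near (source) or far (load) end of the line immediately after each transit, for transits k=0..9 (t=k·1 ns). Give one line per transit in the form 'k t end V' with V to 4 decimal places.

0 0 source 0.2609
1 1 load 0.3794
2 2 source 0.4671
3 3 load 0.5069
4 4 source 0.5364
5 5 load 0.5498
6 6 source 0.5597
7 7 load 0.5641
8 8 source 0.5675
9 9 load 0.5690

Γ_L=0.454545, Γ_S=0.739130; launch V₁=2·75/575=0.260870
k=0 src: V=0.2609
k=1 load: inc=0.260870, refl=0.260870·0.454545=0.1186; V=0.000000+0.260870+0.118577=0.3794
k=2 src: inc=0.118577, refl=0.118577·0.739130=0.0876; V=0.260870+0.118577+0.087644=0.4671
k=3 load: inc=0.087644, refl=0.087644·0.454545=0.0398; V=0.379447+0.087644+0.039838=0.5069
k=4 src: inc=0.039838, refl=0.039838·0.739130=0.0294; V=0.467091+0.039838+0.029446=0.5364
k=5 load: inc=0.029446, refl=0.029446·0.454545=0.0134; V=0.506929+0.029446+0.013384=0.5498
k=6 src: inc=0.013384, refl=0.013384·0.739130=0.0099; V=0.536374+0.013384+0.009893=0.5597
k=7 load: inc=0.009893, refl=0.009893·0.454545=0.0045; V=0.549759+0.009893+0.004497=0.5641
k=8 src: inc=0.004497, refl=0.004497·0.739130=0.0033; V=0.559651+0.004497+0.003324=0.5675
k=9 load: inc=0.003324, refl=0.003324·0.454545=0.0015; V=0.564148+0.003324+0.001511=0.5690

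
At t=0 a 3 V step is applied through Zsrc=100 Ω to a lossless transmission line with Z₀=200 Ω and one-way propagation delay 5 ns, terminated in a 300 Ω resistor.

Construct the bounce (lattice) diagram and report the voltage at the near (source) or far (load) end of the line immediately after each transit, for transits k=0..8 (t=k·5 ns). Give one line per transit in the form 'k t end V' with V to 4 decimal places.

Γ_L=0.200000, Γ_S=-0.333333; launch V₁=3·200/300=2.000000
k=0 src: V=2.0000
k=1 load: inc=2.000000, refl=2.000000·0.200000=0.4000; V=0.000000+2.000000+0.400000=2.4000
k=2 src: inc=0.400000, refl=0.400000·-0.333333=-0.1333; V=2.000000+0.400000+-0.133333=2.2667
k=3 load: inc=-0.133333, refl=-0.133333·0.200000=-0.0267; V=2.400000+-0.133333+-0.026667=2.2400
k=4 src: inc=-0.026667, refl=-0.026667·-0.333333=0.0089; V=2.266667+-0.026667+0.008889=2.2489
k=5 load: inc=0.008889, refl=0.008889·0.200000=0.0018; V=2.240000+0.008889+0.001778=2.2507
k=6 src: inc=0.001778, refl=0.001778·-0.333333=-0.0006; V=2.248889+0.001778+-0.000593=2.2501
k=7 load: inc=-0.000593, refl=-0.000593·0.200000=-0.0001; V=2.250667+-0.000593+-0.000119=2.2500
k=8 src: inc=-0.000119, refl=-0.000119·-0.333333=0.0000; V=2.250074+-0.000119+0.000040=2.2500

0 0 source 2.0000
1 5 load 2.4000
2 10 source 2.2667
3 15 load 2.2400
4 20 source 2.2489
5 25 load 2.2507
6 30 source 2.2501
7 35 load 2.2500
8 40 source 2.2500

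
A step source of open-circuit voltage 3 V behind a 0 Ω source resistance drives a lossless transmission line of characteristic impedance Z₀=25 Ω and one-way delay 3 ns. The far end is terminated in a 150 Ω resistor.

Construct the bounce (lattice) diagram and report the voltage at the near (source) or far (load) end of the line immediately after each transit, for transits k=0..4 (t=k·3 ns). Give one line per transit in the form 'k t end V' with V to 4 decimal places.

0 0 source 3.0000
1 3 load 5.1429
2 6 source 3.0000
3 9 load 1.4694
4 12 source 3.0000

Γ_L=0.714286, Γ_S=-1.000000; launch V₁=3·25/25=3.000000
k=0 src: V=3.0000
k=1 load: inc=3.000000, refl=3.000000·0.714286=2.1429; V=0.000000+3.000000+2.142857=5.1429
k=2 src: inc=2.142857, refl=2.142857·-1.000000=-2.1429; V=3.000000+2.142857+-2.142857=3.0000
k=3 load: inc=-2.142857, refl=-2.142857·0.714286=-1.5306; V=5.142857+-2.142857+-1.530612=1.4694
k=4 src: inc=-1.530612, refl=-1.530612·-1.000000=1.5306; V=3.000000+-1.530612+1.530612=3.0000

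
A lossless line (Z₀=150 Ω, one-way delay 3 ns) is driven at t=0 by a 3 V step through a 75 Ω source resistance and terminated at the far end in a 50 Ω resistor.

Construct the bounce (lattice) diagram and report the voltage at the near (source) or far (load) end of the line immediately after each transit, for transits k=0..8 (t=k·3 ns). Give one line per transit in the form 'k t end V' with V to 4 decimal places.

Γ_L=-0.500000, Γ_S=-0.333333; launch V₁=3·150/225=2.000000
k=0 src: V=2.0000
k=1 load: inc=2.000000, refl=2.000000·-0.500000=-1.0000; V=0.000000+2.000000+-1.000000=1.0000
k=2 src: inc=-1.000000, refl=-1.000000·-0.333333=0.3333; V=2.000000+-1.000000+0.333333=1.3333
k=3 load: inc=0.333333, refl=0.333333·-0.500000=-0.1667; V=1.000000+0.333333+-0.166667=1.1667
k=4 src: inc=-0.166667, refl=-0.166667·-0.333333=0.0556; V=1.333333+-0.166667+0.055556=1.2222
k=5 load: inc=0.055556, refl=0.055556·-0.500000=-0.0278; V=1.166667+0.055556+-0.027778=1.1944
k=6 src: inc=-0.027778, refl=-0.027778·-0.333333=0.0093; V=1.222222+-0.027778+0.009259=1.2037
k=7 load: inc=0.009259, refl=0.009259·-0.500000=-0.0046; V=1.194444+0.009259+-0.004630=1.1991
k=8 src: inc=-0.004630, refl=-0.004630·-0.333333=0.0015; V=1.203704+-0.004630+0.001543=1.2006

0 0 source 2.0000
1 3 load 1.0000
2 6 source 1.3333
3 9 load 1.1667
4 12 source 1.2222
5 15 load 1.1944
6 18 source 1.2037
7 21 load 1.1991
8 24 source 1.2006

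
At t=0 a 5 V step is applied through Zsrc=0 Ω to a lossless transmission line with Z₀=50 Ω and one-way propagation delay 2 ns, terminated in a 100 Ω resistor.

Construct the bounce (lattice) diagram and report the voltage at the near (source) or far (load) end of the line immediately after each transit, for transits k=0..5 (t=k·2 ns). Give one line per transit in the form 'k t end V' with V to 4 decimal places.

Γ_L=0.333333, Γ_S=-1.000000; launch V₁=5·50/50=5.000000
k=0 src: V=5.0000
k=1 load: inc=5.000000, refl=5.000000·0.333333=1.6667; V=0.000000+5.000000+1.666667=6.6667
k=2 src: inc=1.666667, refl=1.666667·-1.000000=-1.6667; V=5.000000+1.666667+-1.666667=5.0000
k=3 load: inc=-1.666667, refl=-1.666667·0.333333=-0.5556; V=6.666667+-1.666667+-0.555556=4.4444
k=4 src: inc=-0.555556, refl=-0.555556·-1.000000=0.5556; V=5.000000+-0.555556+0.555556=5.0000
k=5 load: inc=0.555556, refl=0.555556·0.333333=0.1852; V=4.444444+0.555556+0.185185=5.1852

0 0 source 5.0000
1 2 load 6.6667
2 4 source 5.0000
3 6 load 4.4444
4 8 source 5.0000
5 10 load 5.1852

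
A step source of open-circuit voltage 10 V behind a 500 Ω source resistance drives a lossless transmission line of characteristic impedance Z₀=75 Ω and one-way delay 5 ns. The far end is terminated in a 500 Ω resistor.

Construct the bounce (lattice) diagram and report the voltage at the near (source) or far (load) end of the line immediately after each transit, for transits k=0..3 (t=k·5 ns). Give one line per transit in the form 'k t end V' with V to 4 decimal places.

0 0 source 1.3043
1 5 load 2.2684
2 10 source 2.9810
3 15 load 3.5077

Γ_L=0.739130, Γ_S=0.739130; launch V₁=10·75/575=1.304348
k=0 src: V=1.3043
k=1 load: inc=1.304348, refl=1.304348·0.739130=0.9641; V=0.000000+1.304348+0.964083=2.2684
k=2 src: inc=0.964083, refl=0.964083·0.739130=0.7126; V=1.304348+0.964083+0.712583=2.9810
k=3 load: inc=0.712583, refl=0.712583·0.739130=0.5267; V=2.268431+0.712583+0.526692=3.5077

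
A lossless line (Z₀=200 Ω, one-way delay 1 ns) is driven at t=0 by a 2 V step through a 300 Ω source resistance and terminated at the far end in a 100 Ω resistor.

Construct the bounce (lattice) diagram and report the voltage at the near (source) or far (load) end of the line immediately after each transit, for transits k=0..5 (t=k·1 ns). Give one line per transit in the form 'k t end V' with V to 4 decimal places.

Γ_L=-0.333333, Γ_S=0.200000; launch V₁=2·200/500=0.800000
k=0 src: V=0.8000
k=1 load: inc=0.800000, refl=0.800000·-0.333333=-0.2667; V=0.000000+0.800000+-0.266667=0.5333
k=2 src: inc=-0.266667, refl=-0.266667·0.200000=-0.0533; V=0.800000+-0.266667+-0.053333=0.4800
k=3 load: inc=-0.053333, refl=-0.053333·-0.333333=0.0178; V=0.533333+-0.053333+0.017778=0.4978
k=4 src: inc=0.017778, refl=0.017778·0.200000=0.0036; V=0.480000+0.017778+0.003556=0.5013
k=5 load: inc=0.003556, refl=0.003556·-0.333333=-0.0012; V=0.497778+0.003556+-0.001185=0.5001

0 0 source 0.8000
1 1 load 0.5333
2 2 source 0.4800
3 3 load 0.4978
4 4 source 0.5013
5 5 load 0.5001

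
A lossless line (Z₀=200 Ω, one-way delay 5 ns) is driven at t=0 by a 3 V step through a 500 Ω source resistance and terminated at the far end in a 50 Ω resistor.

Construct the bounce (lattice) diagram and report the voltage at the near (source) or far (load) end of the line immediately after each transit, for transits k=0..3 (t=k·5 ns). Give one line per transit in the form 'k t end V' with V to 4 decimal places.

Γ_L=-0.600000, Γ_S=0.428571; launch V₁=3·200/700=0.857143
k=0 src: V=0.8571
k=1 load: inc=0.857143, refl=0.857143·-0.600000=-0.5143; V=0.000000+0.857143+-0.514286=0.3429
k=2 src: inc=-0.514286, refl=-0.514286·0.428571=-0.2204; V=0.857143+-0.514286+-0.220408=0.1224
k=3 load: inc=-0.220408, refl=-0.220408·-0.600000=0.1322; V=0.342857+-0.220408+0.132245=0.2547

0 0 source 0.8571
1 5 load 0.3429
2 10 source 0.1224
3 15 load 0.2547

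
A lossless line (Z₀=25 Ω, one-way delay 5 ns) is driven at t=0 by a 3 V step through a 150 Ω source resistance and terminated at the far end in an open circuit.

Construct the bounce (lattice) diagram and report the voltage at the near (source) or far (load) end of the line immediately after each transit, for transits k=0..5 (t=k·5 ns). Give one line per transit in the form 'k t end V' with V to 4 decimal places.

Γ_L=1.000000, Γ_S=0.714286; launch V₁=3·25/175=0.428571
k=0 src: V=0.4286
k=1 load: inc=0.428571, refl=0.428571·1.000000=0.4286; V=0.000000+0.428571+0.428571=0.8571
k=2 src: inc=0.428571, refl=0.428571·0.714286=0.3061; V=0.428571+0.428571+0.306122=1.1633
k=3 load: inc=0.306122, refl=0.306122·1.000000=0.3061; V=0.857143+0.306122+0.306122=1.4694
k=4 src: inc=0.306122, refl=0.306122·0.714286=0.2187; V=1.163265+0.306122+0.218659=1.6880
k=5 load: inc=0.218659, refl=0.218659·1.000000=0.2187; V=1.469388+0.218659+0.218659=1.9067

0 0 source 0.4286
1 5 load 0.8571
2 10 source 1.1633
3 15 load 1.4694
4 20 source 1.6880
5 25 load 1.9067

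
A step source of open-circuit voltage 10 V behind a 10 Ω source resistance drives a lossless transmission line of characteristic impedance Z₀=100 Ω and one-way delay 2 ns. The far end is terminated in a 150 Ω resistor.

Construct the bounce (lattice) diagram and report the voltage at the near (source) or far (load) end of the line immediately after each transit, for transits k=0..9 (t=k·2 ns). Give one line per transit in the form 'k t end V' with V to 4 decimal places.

Γ_L=0.200000, Γ_S=-0.818182; launch V₁=10·100/110=9.090909
k=0 src: V=9.0909
k=1 load: inc=9.090909, refl=9.090909·0.200000=1.8182; V=0.000000+9.090909+1.818182=10.9091
k=2 src: inc=1.818182, refl=1.818182·-0.818182=-1.4876; V=9.090909+1.818182+-1.487603=9.4215
k=3 load: inc=-1.487603, refl=-1.487603·0.200000=-0.2975; V=10.909091+-1.487603+-0.297521=9.1240
k=4 src: inc=-0.297521, refl=-0.297521·-0.818182=0.2434; V=9.421488+-0.297521+0.243426=9.3674
k=5 load: inc=0.243426, refl=0.243426·0.200000=0.0487; V=9.123967+0.243426+0.048685=9.4161
k=6 src: inc=0.048685, refl=0.048685·-0.818182=-0.0398; V=9.367393+0.048685+-0.039833=9.3762
k=7 load: inc=-0.039833, refl=-0.039833·0.200000=-0.0080; V=9.416078+-0.039833+-0.007967=9.3683
k=8 src: inc=-0.007967, refl=-0.007967·-0.818182=0.0065; V=9.376245+-0.007967+0.006518=9.3748
k=9 load: inc=0.006518, refl=0.006518·0.200000=0.0013; V=9.368278+0.006518+0.001304=9.3761

0 0 source 9.0909
1 2 load 10.9091
2 4 source 9.4215
3 6 load 9.1240
4 8 source 9.3674
5 10 load 9.4161
6 12 source 9.3762
7 14 load 9.3683
8 16 source 9.3748
9 18 load 9.3761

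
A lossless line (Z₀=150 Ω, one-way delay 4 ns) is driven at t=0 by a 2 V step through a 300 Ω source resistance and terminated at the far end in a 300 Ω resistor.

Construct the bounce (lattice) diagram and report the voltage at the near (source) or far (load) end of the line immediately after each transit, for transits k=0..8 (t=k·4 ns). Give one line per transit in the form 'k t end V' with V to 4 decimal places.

0 0 source 0.6667
1 4 load 0.8889
2 8 source 0.9630
3 12 load 0.9877
4 16 source 0.9959
5 20 load 0.9986
6 24 source 0.9995
7 28 load 0.9998
8 32 source 0.9999

Γ_L=0.333333, Γ_S=0.333333; launch V₁=2·150/450=0.666667
k=0 src: V=0.6667
k=1 load: inc=0.666667, refl=0.666667·0.333333=0.2222; V=0.000000+0.666667+0.222222=0.8889
k=2 src: inc=0.222222, refl=0.222222·0.333333=0.0741; V=0.666667+0.222222+0.074074=0.9630
k=3 load: inc=0.074074, refl=0.074074·0.333333=0.0247; V=0.888889+0.074074+0.024691=0.9877
k=4 src: inc=0.024691, refl=0.024691·0.333333=0.0082; V=0.962963+0.024691+0.008230=0.9959
k=5 load: inc=0.008230, refl=0.008230·0.333333=0.0027; V=0.987654+0.008230+0.002743=0.9986
k=6 src: inc=0.002743, refl=0.002743·0.333333=0.0009; V=0.995885+0.002743+0.000914=0.9995
k=7 load: inc=0.000914, refl=0.000914·0.333333=0.0003; V=0.998628+0.000914+0.000305=0.9998
k=8 src: inc=0.000305, refl=0.000305·0.333333=0.0001; V=0.999543+0.000305+0.000102=0.9999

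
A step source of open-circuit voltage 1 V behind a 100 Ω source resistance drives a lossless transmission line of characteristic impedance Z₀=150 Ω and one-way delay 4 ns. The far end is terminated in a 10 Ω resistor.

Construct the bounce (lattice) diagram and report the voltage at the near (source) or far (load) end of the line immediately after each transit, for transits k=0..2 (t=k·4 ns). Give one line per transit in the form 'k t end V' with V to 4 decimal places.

Γ_L=-0.875000, Γ_S=-0.200000; launch V₁=1·150/250=0.600000
k=0 src: V=0.6000
k=1 load: inc=0.600000, refl=0.600000·-0.875000=-0.5250; V=0.000000+0.600000+-0.525000=0.0750
k=2 src: inc=-0.525000, refl=-0.525000·-0.200000=0.1050; V=0.600000+-0.525000+0.105000=0.1800

0 0 source 0.6000
1 4 load 0.0750
2 8 source 0.1800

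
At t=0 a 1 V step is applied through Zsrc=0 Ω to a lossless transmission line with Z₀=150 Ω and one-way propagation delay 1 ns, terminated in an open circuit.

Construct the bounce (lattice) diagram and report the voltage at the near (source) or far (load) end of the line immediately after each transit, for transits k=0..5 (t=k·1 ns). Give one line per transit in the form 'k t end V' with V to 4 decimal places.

0 0 source 1.0000
1 1 load 2.0000
2 2 source 1.0000
3 3 load 0.0000
4 4 source 1.0000
5 5 load 2.0000

Γ_L=1.000000, Γ_S=-1.000000; launch V₁=1·150/150=1.000000
k=0 src: V=1.0000
k=1 load: inc=1.000000, refl=1.000000·1.000000=1.0000; V=0.000000+1.000000+1.000000=2.0000
k=2 src: inc=1.000000, refl=1.000000·-1.000000=-1.0000; V=1.000000+1.000000+-1.000000=1.0000
k=3 load: inc=-1.000000, refl=-1.000000·1.000000=-1.0000; V=2.000000+-1.000000+-1.000000=0.0000
k=4 src: inc=-1.000000, refl=-1.000000·-1.000000=1.0000; V=1.000000+-1.000000+1.000000=1.0000
k=5 load: inc=1.000000, refl=1.000000·1.000000=1.0000; V=0.000000+1.000000+1.000000=2.0000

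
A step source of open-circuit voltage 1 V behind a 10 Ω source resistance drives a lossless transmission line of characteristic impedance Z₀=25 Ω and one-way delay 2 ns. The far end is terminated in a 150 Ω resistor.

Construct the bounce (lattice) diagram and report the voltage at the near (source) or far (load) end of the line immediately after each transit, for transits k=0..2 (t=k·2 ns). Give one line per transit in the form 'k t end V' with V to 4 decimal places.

0 0 source 0.7143
1 2 load 1.2245
2 4 source 1.0058

Γ_L=0.714286, Γ_S=-0.428571; launch V₁=1·25/35=0.714286
k=0 src: V=0.7143
k=1 load: inc=0.714286, refl=0.714286·0.714286=0.5102; V=0.000000+0.714286+0.510204=1.2245
k=2 src: inc=0.510204, refl=0.510204·-0.428571=-0.2187; V=0.714286+0.510204+-0.218659=1.0058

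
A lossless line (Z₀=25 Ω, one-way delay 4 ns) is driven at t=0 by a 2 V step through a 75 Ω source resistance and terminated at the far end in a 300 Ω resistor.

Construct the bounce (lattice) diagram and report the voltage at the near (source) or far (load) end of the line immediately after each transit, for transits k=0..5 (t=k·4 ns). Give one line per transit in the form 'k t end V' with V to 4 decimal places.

0 0 source 0.5000
1 4 load 0.9231
2 8 source 1.1346
3 12 load 1.3136
4 16 source 1.4031
5 20 load 1.4788

Γ_L=0.846154, Γ_S=0.500000; launch V₁=2·25/100=0.500000
k=0 src: V=0.5000
k=1 load: inc=0.500000, refl=0.500000·0.846154=0.4231; V=0.000000+0.500000+0.423077=0.9231
k=2 src: inc=0.423077, refl=0.423077·0.500000=0.2115; V=0.500000+0.423077+0.211538=1.1346
k=3 load: inc=0.211538, refl=0.211538·0.846154=0.1790; V=0.923077+0.211538+0.178994=1.3136
k=4 src: inc=0.178994, refl=0.178994·0.500000=0.0895; V=1.134615+0.178994+0.089497=1.4031
k=5 load: inc=0.089497, refl=0.089497·0.846154=0.0757; V=1.313609+0.089497+0.075728=1.4788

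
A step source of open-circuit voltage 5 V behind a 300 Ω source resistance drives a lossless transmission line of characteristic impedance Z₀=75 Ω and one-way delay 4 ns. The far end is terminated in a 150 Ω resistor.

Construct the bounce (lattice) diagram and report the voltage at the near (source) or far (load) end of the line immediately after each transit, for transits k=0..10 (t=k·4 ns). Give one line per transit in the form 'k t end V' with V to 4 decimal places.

0 0 source 1.0000
1 4 load 1.3333
2 8 source 1.5333
3 12 load 1.6000
4 16 source 1.6400
5 20 load 1.6533
6 24 source 1.6613
7 28 load 1.6640
8 32 source 1.6656
9 36 load 1.6661
10 40 source 1.6665

Γ_L=0.333333, Γ_S=0.600000; launch V₁=5·75/375=1.000000
k=0 src: V=1.0000
k=1 load: inc=1.000000, refl=1.000000·0.333333=0.3333; V=0.000000+1.000000+0.333333=1.3333
k=2 src: inc=0.333333, refl=0.333333·0.600000=0.2000; V=1.000000+0.333333+0.200000=1.5333
k=3 load: inc=0.200000, refl=0.200000·0.333333=0.0667; V=1.333333+0.200000+0.066667=1.6000
k=4 src: inc=0.066667, refl=0.066667·0.600000=0.0400; V=1.533333+0.066667+0.040000=1.6400
k=5 load: inc=0.040000, refl=0.040000·0.333333=0.0133; V=1.600000+0.040000+0.013333=1.6533
k=6 src: inc=0.013333, refl=0.013333·0.600000=0.0080; V=1.640000+0.013333+0.008000=1.6613
k=7 load: inc=0.008000, refl=0.008000·0.333333=0.0027; V=1.653333+0.008000+0.002667=1.6640
k=8 src: inc=0.002667, refl=0.002667·0.600000=0.0016; V=1.661333+0.002667+0.001600=1.6656
k=9 load: inc=0.001600, refl=0.001600·0.333333=0.0005; V=1.664000+0.001600+0.000533=1.6661
k=10 src: inc=0.000533, refl=0.000533·0.600000=0.0003; V=1.665600+0.000533+0.000320=1.6665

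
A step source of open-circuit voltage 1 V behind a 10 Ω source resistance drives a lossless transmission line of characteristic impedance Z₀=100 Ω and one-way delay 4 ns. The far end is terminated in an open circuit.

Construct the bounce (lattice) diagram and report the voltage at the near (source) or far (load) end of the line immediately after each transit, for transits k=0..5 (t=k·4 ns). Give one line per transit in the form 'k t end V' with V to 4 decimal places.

0 0 source 0.9091
1 4 load 1.8182
2 8 source 1.0744
3 12 load 0.3306
4 16 source 0.9391
5 20 load 1.5477

Γ_L=1.000000, Γ_S=-0.818182; launch V₁=1·100/110=0.909091
k=0 src: V=0.9091
k=1 load: inc=0.909091, refl=0.909091·1.000000=0.9091; V=0.000000+0.909091+0.909091=1.8182
k=2 src: inc=0.909091, refl=0.909091·-0.818182=-0.7438; V=0.909091+0.909091+-0.743802=1.0744
k=3 load: inc=-0.743802, refl=-0.743802·1.000000=-0.7438; V=1.818182+-0.743802+-0.743802=0.3306
k=4 src: inc=-0.743802, refl=-0.743802·-0.818182=0.6086; V=1.074380+-0.743802+0.608565=0.9391
k=5 load: inc=0.608565, refl=0.608565·1.000000=0.6086; V=0.330579+0.608565+0.608565=1.5477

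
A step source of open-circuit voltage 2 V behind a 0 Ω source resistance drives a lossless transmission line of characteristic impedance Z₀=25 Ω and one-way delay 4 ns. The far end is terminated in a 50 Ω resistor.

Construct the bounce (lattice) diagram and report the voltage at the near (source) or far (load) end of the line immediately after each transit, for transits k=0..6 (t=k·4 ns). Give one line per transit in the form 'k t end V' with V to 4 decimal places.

0 0 source 2.0000
1 4 load 2.6667
2 8 source 2.0000
3 12 load 1.7778
4 16 source 2.0000
5 20 load 2.0741
6 24 source 2.0000

Γ_L=0.333333, Γ_S=-1.000000; launch V₁=2·25/25=2.000000
k=0 src: V=2.0000
k=1 load: inc=2.000000, refl=2.000000·0.333333=0.6667; V=0.000000+2.000000+0.666667=2.6667
k=2 src: inc=0.666667, refl=0.666667·-1.000000=-0.6667; V=2.000000+0.666667+-0.666667=2.0000
k=3 load: inc=-0.666667, refl=-0.666667·0.333333=-0.2222; V=2.666667+-0.666667+-0.222222=1.7778
k=4 src: inc=-0.222222, refl=-0.222222·-1.000000=0.2222; V=2.000000+-0.222222+0.222222=2.0000
k=5 load: inc=0.222222, refl=0.222222·0.333333=0.0741; V=1.777778+0.222222+0.074074=2.0741
k=6 src: inc=0.074074, refl=0.074074·-1.000000=-0.0741; V=2.000000+0.074074+-0.074074=2.0000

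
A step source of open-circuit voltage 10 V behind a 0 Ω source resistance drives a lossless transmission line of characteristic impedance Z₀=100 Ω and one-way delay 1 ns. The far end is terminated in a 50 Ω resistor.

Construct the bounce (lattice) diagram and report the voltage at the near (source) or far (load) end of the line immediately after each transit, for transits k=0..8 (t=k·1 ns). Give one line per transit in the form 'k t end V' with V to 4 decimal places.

Γ_L=-0.333333, Γ_S=-1.000000; launch V₁=10·100/100=10.000000
k=0 src: V=10.0000
k=1 load: inc=10.000000, refl=10.000000·-0.333333=-3.3333; V=0.000000+10.000000+-3.333333=6.6667
k=2 src: inc=-3.333333, refl=-3.333333·-1.000000=3.3333; V=10.000000+-3.333333+3.333333=10.0000
k=3 load: inc=3.333333, refl=3.333333·-0.333333=-1.1111; V=6.666667+3.333333+-1.111111=8.8889
k=4 src: inc=-1.111111, refl=-1.111111·-1.000000=1.1111; V=10.000000+-1.111111+1.111111=10.0000
k=5 load: inc=1.111111, refl=1.111111·-0.333333=-0.3704; V=8.888889+1.111111+-0.370370=9.6296
k=6 src: inc=-0.370370, refl=-0.370370·-1.000000=0.3704; V=10.000000+-0.370370+0.370370=10.0000
k=7 load: inc=0.370370, refl=0.370370·-0.333333=-0.1235; V=9.629630+0.370370+-0.123457=9.8765
k=8 src: inc=-0.123457, refl=-0.123457·-1.000000=0.1235; V=10.000000+-0.123457+0.123457=10.0000

0 0 source 10.0000
1 1 load 6.6667
2 2 source 10.0000
3 3 load 8.8889
4 4 source 10.0000
5 5 load 9.6296
6 6 source 10.0000
7 7 load 9.8765
8 8 source 10.0000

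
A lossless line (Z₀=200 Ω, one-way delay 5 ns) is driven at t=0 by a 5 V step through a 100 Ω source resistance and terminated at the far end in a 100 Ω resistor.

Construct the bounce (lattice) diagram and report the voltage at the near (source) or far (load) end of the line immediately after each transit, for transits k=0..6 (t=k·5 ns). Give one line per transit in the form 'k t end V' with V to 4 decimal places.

0 0 source 3.3333
1 5 load 2.2222
2 10 source 2.5926
3 15 load 2.4691
4 20 source 2.5103
5 25 load 2.4966
6 30 source 2.5011

Γ_L=-0.333333, Γ_S=-0.333333; launch V₁=5·200/300=3.333333
k=0 src: V=3.3333
k=1 load: inc=3.333333, refl=3.333333·-0.333333=-1.1111; V=0.000000+3.333333+-1.111111=2.2222
k=2 src: inc=-1.111111, refl=-1.111111·-0.333333=0.3704; V=3.333333+-1.111111+0.370370=2.5926
k=3 load: inc=0.370370, refl=0.370370·-0.333333=-0.1235; V=2.222222+0.370370+-0.123457=2.4691
k=4 src: inc=-0.123457, refl=-0.123457·-0.333333=0.0412; V=2.592593+-0.123457+0.041152=2.5103
k=5 load: inc=0.041152, refl=0.041152·-0.333333=-0.0137; V=2.469136+0.041152+-0.013717=2.4966
k=6 src: inc=-0.013717, refl=-0.013717·-0.333333=0.0046; V=2.510288+-0.013717+0.004572=2.5011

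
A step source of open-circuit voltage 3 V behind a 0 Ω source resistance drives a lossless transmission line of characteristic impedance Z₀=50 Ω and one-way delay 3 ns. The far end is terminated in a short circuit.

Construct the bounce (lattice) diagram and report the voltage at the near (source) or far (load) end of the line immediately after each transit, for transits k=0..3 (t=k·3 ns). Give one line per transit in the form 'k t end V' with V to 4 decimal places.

Γ_L=-1.000000, Γ_S=-1.000000; launch V₁=3·50/50=3.000000
k=0 src: V=3.0000
k=1 load: inc=3.000000, refl=3.000000·-1.000000=-3.0000; V=0.000000+3.000000+-3.000000=0.0000
k=2 src: inc=-3.000000, refl=-3.000000·-1.000000=3.0000; V=3.000000+-3.000000+3.000000=3.0000
k=3 load: inc=3.000000, refl=3.000000·-1.000000=-3.0000; V=0.000000+3.000000+-3.000000=0.0000

0 0 source 3.0000
1 3 load 0.0000
2 6 source 3.0000
3 9 load 0.0000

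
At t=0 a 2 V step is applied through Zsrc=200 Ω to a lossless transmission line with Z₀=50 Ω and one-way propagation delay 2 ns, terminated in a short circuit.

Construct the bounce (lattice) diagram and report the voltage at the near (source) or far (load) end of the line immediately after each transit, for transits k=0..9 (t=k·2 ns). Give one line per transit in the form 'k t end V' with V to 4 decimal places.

Γ_L=-1.000000, Γ_S=0.600000; launch V₁=2·50/250=0.400000
k=0 src: V=0.4000
k=1 load: inc=0.400000, refl=0.400000·-1.000000=-0.4000; V=0.000000+0.400000+-0.400000=0.0000
k=2 src: inc=-0.400000, refl=-0.400000·0.600000=-0.2400; V=0.400000+-0.400000+-0.240000=-0.2400
k=3 load: inc=-0.240000, refl=-0.240000·-1.000000=0.2400; V=0.000000+-0.240000+0.240000=0.0000
k=4 src: inc=0.240000, refl=0.240000·0.600000=0.1440; V=-0.240000+0.240000+0.144000=0.1440
k=5 load: inc=0.144000, refl=0.144000·-1.000000=-0.1440; V=0.000000+0.144000+-0.144000=0.0000
k=6 src: inc=-0.144000, refl=-0.144000·0.600000=-0.0864; V=0.144000+-0.144000+-0.086400=-0.0864
k=7 load: inc=-0.086400, refl=-0.086400·-1.000000=0.0864; V=0.000000+-0.086400+0.086400=0.0000
k=8 src: inc=0.086400, refl=0.086400·0.600000=0.0518; V=-0.086400+0.086400+0.051840=0.0518
k=9 load: inc=0.051840, refl=0.051840·-1.000000=-0.0518; V=0.000000+0.051840+-0.051840=0.0000

0 0 source 0.4000
1 2 load 0.0000
2 4 source -0.2400
3 6 load 0.0000
4 8 source 0.1440
5 10 load 0.0000
6 12 source -0.0864
7 14 load 0.0000
8 16 source 0.0518
9 18 load 0.0000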